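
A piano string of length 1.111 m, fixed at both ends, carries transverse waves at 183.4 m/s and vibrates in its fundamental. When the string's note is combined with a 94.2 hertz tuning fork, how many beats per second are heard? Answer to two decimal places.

11.66 Hz

For a string fixed at both ends, f_n = n·v/(2L) = 1·183.4/(2·1.111) = 82.5383 Hz.
f_beat = |82.5383 − 94.2| = 11.66 Hz.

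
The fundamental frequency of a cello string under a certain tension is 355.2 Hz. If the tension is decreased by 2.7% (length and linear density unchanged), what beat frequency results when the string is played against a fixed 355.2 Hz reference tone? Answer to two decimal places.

For a string, f ∝ √T, so the new frequency is 355.2·√0.973 = 350.3720 Hz.
f_beat = |350.3720 − 355.2| = 4.83 Hz.

4.83 Hz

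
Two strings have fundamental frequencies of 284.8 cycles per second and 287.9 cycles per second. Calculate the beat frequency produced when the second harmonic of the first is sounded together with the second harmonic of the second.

6.2 Hz

Second harmonic of the first: 2·284.8 = 569.6 Hz.
Second harmonic of the second: 2·287.9 = 575.8 Hz.
f_beat = |569.6 − 575.8| = 6.2 Hz.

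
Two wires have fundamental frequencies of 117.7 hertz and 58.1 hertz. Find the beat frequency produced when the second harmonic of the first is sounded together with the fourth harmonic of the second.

3.0 Hz

Second harmonic of the first: 2·117.7 = 235.4 Hz.
Fourth harmonic of the second: 4·58.1 = 232.4 Hz.
f_beat = |235.4 − 232.4| = 3.0 Hz.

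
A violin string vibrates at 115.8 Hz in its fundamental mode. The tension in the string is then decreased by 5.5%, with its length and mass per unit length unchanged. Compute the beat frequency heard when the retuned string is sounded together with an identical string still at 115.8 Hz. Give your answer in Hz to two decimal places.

For a string, f ∝ √T, so the new frequency is 115.8·√0.945 = 112.5705 Hz.
f_beat = |112.5705 − 115.8| = 3.23 Hz.

3.23 Hz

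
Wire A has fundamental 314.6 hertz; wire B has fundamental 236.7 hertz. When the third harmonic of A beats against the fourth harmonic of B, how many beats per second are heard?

3.0 Hz

Third harmonic of the first: 3·314.6 = 943.8 Hz.
Fourth harmonic of the second: 4·236.7 = 946.8 Hz.
f_beat = |943.8 − 946.8| = 3.0 Hz.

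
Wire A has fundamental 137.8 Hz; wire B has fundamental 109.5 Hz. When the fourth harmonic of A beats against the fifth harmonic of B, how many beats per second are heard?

Fourth harmonic of the first: 4·137.8 = 551.2 Hz.
Fifth harmonic of the second: 5·109.5 = 547.5 Hz.
f_beat = |551.2 − 547.5| = 3.7 Hz.

3.7 Hz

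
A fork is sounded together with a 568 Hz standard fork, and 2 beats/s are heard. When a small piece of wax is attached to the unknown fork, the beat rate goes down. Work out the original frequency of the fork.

570 Hz

|f − 568| = 2, so the fork was at either 566 Hz or 570 Hz.
Loading a fork with wax lowers its frequency; the adjustment lowers the fork's frequency.
The beat rate fell, so the adjustment moved the fork toward 568 Hz — it must have started above the reference.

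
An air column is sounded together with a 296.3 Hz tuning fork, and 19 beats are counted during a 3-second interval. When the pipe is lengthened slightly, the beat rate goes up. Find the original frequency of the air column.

289.9667 Hz

Beat frequency = 19/3 = 6.3333 Hz.
|f − 296.3| = 6.3333, so the air column was at either 289.9667 Hz or 302.6333 Hz.
A longer pipe has a lower fundamental; the adjustment lowers the air column's frequency.
The beat rate rose, so the adjustment moved the air column further from 296.3 Hz — it was already below the reference.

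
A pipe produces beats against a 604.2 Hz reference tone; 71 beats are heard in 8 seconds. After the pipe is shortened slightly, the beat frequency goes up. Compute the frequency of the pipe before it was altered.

613.075 Hz

Beat frequency = 71/8 = 8.875 Hz.
|f − 604.2| = 8.875, so the pipe was at either 595.325 Hz or 613.075 Hz.
A shorter pipe has a higher fundamental; the adjustment raises the pipe's frequency.
The beat rate rose, so the adjustment moved the pipe further from 604.2 Hz — it was already above the reference.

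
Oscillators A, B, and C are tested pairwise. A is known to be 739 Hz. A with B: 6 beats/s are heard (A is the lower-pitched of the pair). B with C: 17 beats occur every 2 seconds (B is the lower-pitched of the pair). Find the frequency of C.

753.5 Hz

B is above A, so f_B = 739 + 6 = 745 Hz.
B–C: Beat frequency = 17/2 = 8.5 Hz.
C is above B, so f_C = 745 + 8.5 = 753.5 Hz.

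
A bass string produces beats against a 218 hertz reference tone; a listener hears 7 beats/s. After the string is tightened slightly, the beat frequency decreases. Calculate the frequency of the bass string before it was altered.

211 Hz

|f − 218| = 7, so the bass string was at either 211 Hz or 225 Hz.
Increasing tension raises a string's frequency; the adjustment raises the bass string's frequency.
The beat rate fell, so the adjustment moved the bass string toward 218 Hz — it must have started below the reference.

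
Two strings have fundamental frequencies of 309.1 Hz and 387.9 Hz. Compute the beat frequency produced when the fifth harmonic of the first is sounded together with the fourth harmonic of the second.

Fifth harmonic of the first: 5·309.1 = 1545.5 Hz.
Fourth harmonic of the second: 4·387.9 = 1551.6 Hz.
f_beat = |1545.5 − 1551.6| = 6.1 Hz.

6.1 Hz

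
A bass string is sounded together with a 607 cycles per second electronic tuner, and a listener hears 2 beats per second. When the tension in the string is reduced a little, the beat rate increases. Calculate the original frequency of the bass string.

|f − 607| = 2, so the bass string was at either 605 Hz or 609 Hz.
Lower tension means lower frequency; the adjustment lowers the bass string's frequency.
The beat rate rose, so the adjustment moved the bass string further from 607 Hz — it was already below the reference.

605 Hz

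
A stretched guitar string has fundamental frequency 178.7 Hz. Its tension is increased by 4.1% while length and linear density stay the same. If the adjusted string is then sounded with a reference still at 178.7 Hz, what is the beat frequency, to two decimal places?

For a string, f ∝ √T, so the new frequency is 178.7·√1.041 = 182.3266 Hz.
f_beat = |182.3266 − 178.7| = 3.63 Hz.

3.63 Hz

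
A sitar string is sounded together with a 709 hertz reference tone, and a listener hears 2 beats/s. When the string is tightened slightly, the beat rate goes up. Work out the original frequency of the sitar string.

|f − 709| = 2, so the sitar string was at either 707 Hz or 711 Hz.
Increasing tension raises a string's frequency; the adjustment raises the sitar string's frequency.
The beat rate rose, so the adjustment moved the sitar string further from 709 Hz — it was already above the reference.

711 Hz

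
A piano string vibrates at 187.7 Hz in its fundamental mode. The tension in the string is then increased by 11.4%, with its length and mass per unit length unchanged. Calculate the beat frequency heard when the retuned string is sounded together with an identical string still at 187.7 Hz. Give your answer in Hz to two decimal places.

For a string, f ∝ √T, so the new frequency is 187.7·√1.114 = 198.1102 Hz.
f_beat = |198.1102 − 187.7| = 10.41 Hz.

10.41 Hz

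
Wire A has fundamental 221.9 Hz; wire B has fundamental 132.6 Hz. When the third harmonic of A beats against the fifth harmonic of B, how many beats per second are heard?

Third harmonic of the first: 3·221.9 = 665.7 Hz.
Fifth harmonic of the second: 5·132.6 = 663.0 Hz.
f_beat = |665.7 − 663.0| = 2.7 Hz.

2.7 Hz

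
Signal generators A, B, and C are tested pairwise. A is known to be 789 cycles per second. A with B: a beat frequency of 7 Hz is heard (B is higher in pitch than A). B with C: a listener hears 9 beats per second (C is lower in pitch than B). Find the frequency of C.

B is above A, so f_B = 789 + 7 = 796 Hz.
C is below B, so f_C = 796 − 9 = 787 Hz.

787 Hz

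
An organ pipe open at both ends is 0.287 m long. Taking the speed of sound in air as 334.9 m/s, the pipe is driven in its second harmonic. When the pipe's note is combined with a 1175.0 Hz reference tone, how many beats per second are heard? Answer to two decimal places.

Open pipe: f_n = n·v/(2L) = 2·334.9/(2·0.287) = 1166.8990 Hz.
f_beat = |1166.8990 − 1175.0| = 8.10 Hz.

8.10 Hz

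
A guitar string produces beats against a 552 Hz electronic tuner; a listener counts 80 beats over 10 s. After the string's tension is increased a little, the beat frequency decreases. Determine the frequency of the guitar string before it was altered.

544 Hz

Beat frequency = 80/10 = 8 Hz.
|f − 552| = 8, so the guitar string was at either 544 Hz or 560 Hz.
Higher tension means higher frequency; the adjustment raises the guitar string's frequency.
The beat rate fell, so the adjustment moved the guitar string toward 552 Hz — it must have started below the reference.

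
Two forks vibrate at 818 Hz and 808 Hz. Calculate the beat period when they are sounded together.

0.100 s

f_beat = |818 − 808| = 10 Hz.
Beat period T = 1 / f_beat = 1 / 10 s.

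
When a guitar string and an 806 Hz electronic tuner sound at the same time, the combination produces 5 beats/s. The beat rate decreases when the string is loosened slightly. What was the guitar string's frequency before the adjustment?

|f − 806| = 5, so the guitar string was at either 801 Hz or 811 Hz.
Reducing tension lowers a string's frequency; the adjustment lowers the guitar string's frequency.
The beat rate fell, so the adjustment moved the guitar string toward 806 Hz — it must have started above the reference.

811 Hz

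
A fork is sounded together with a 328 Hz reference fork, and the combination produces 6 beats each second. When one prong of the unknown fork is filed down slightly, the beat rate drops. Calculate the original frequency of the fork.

322 Hz

|f − 328| = 6, so the fork was at either 322 Hz or 334 Hz.
Filing a prong removes mass and raises the fork's frequency; the adjustment raises the fork's frequency.
The beat rate fell, so the adjustment moved the fork toward 328 Hz — it must have started below the reference.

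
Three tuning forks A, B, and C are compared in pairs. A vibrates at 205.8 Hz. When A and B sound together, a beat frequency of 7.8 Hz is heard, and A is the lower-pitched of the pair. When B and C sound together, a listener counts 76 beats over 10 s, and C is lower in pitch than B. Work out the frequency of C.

B is above A, so f_B = 205.8 + 7.8 = 213.6 Hz.
B–C: Beat frequency = 76/10 = 7.6 Hz.
C is below B, so f_C = 213.6 − 7.6 = 206 Hz.

206 Hz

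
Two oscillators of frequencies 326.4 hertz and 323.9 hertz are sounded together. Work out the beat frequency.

The beat frequency equals the magnitude of the frequency difference.
|326.4 − 323.9| = 2.5 Hz.

2.5 Hz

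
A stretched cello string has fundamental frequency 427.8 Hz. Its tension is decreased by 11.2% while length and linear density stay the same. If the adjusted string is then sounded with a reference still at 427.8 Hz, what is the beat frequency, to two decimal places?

24.67 Hz

For a string, f ∝ √T, so the new frequency is 427.8·√0.888 = 403.1320 Hz.
f_beat = |403.1320 − 427.8| = 24.67 Hz.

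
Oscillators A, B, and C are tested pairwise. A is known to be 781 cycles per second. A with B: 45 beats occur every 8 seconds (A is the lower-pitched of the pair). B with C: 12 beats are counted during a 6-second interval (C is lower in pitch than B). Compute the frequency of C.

784.625 Hz

A–B: Beat frequency = 45/8 = 5.625 Hz.
B is above A, so f_B = 781 + 5.625 = 786.625 Hz.
B–C: Beat frequency = 12/6 = 2 Hz.
C is below B, so f_C = 786.625 − 2 = 784.625 Hz.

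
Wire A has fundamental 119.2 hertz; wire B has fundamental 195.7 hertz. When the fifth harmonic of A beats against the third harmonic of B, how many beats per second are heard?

8.9 Hz

Fifth harmonic of the first: 5·119.2 = 596.0 Hz.
Third harmonic of the second: 3·195.7 = 587.1 Hz.
f_beat = |596.0 − 587.1| = 8.9 Hz.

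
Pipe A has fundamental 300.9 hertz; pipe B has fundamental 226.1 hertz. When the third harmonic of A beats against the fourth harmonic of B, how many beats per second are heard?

Third harmonic of the first: 3·300.9 = 902.7 Hz.
Fourth harmonic of the second: 4·226.1 = 904.4 Hz.
f_beat = |902.7 − 904.4| = 1.7 Hz.

1.7 Hz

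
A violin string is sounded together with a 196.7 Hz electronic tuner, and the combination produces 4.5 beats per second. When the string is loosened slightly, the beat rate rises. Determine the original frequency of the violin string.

192.2 Hz

|f − 196.7| = 4.5, so the violin string was at either 192.2 Hz or 201.2 Hz.
Reducing tension lowers a string's frequency; the adjustment lowers the violin string's frequency.
The beat rate rose, so the adjustment moved the violin string further from 196.7 Hz — it was already below the reference.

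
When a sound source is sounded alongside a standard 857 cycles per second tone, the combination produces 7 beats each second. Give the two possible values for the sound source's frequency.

850 Hz or 864 Hz

|f − 857| = 7, so f = 857 ± 7.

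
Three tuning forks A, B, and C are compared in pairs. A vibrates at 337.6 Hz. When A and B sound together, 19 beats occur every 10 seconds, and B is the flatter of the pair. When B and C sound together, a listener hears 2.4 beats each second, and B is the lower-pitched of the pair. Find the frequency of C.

338.1 Hz

A–B: Beat frequency = 19/10 = 1.9 Hz.
B is below A, so f_B = 337.6 − 1.9 = 335.7 Hz.
C is above B, so f_C = 335.7 + 2.4 = 338.1 Hz.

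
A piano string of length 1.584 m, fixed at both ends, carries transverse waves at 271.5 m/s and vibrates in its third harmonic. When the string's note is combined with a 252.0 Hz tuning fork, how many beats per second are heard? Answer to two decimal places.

For a string fixed at both ends, f_n = n·v/(2L) = 3·271.5/(2·1.584) = 257.1023 Hz.
f_beat = |257.1023 − 252.0| = 5.10 Hz.

5.10 Hz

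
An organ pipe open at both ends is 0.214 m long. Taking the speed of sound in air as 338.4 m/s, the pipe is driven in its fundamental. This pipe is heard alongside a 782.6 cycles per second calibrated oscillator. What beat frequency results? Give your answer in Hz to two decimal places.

8.05 Hz

Open pipe: f_n = n·v/(2L) = 1·338.4/(2·0.214) = 790.6542 Hz.
f_beat = |790.6542 − 782.6| = 8.05 Hz.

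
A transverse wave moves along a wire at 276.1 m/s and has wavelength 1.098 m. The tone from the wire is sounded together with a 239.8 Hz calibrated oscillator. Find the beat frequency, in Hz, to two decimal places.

Source frequency f = v/λ = 276.1/1.098 = 251.4572 Hz.
f_beat = |251.4572 − 239.8| = 11.66 Hz.

11.66 Hz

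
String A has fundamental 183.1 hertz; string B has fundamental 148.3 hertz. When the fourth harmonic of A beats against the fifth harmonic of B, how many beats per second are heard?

Fourth harmonic of the first: 4·183.1 = 732.4 Hz.
Fifth harmonic of the second: 5·148.3 = 741.5 Hz.
f_beat = |732.4 − 741.5| = 9.1 Hz.

9.1 Hz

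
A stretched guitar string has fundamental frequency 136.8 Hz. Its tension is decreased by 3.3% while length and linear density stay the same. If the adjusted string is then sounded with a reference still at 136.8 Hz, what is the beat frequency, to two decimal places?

For a string, f ∝ √T, so the new frequency is 136.8·√0.967 = 134.5239 Hz.
f_beat = |134.5239 − 136.8| = 2.28 Hz.

2.28 Hz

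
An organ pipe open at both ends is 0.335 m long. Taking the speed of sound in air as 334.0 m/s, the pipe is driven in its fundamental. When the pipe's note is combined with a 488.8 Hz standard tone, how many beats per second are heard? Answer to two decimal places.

Open pipe: f_n = n·v/(2L) = 1·334.0/(2·0.335) = 498.5075 Hz.
f_beat = |498.5075 − 488.8| = 9.71 Hz.

9.71 Hz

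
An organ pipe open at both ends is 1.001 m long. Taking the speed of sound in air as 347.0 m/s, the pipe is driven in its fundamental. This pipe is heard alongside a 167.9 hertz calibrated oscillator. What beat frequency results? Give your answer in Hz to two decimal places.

5.43 Hz

Open pipe: f_n = n·v/(2L) = 1·347.0/(2·1.001) = 173.3267 Hz.
f_beat = |173.3267 − 167.9| = 5.43 Hz.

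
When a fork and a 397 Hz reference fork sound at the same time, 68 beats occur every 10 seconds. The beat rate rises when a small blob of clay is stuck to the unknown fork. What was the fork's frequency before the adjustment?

390.2 Hz

Beat frequency = 68/10 = 6.8 Hz.
|f − 397| = 6.8, so the fork was at either 390.2 Hz or 403.8 Hz.
Adding mass to a fork lowers its frequency; the adjustment lowers the fork's frequency.
The beat rate rose, so the adjustment moved the fork further from 397 Hz — it was already below the reference.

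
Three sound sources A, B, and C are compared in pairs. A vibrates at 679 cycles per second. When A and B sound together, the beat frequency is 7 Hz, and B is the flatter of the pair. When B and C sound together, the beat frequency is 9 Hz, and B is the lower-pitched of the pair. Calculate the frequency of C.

681 Hz

B is below A, so f_B = 679 − 7 = 672 Hz.
C is above B, so f_C = 672 + 9 = 681 Hz.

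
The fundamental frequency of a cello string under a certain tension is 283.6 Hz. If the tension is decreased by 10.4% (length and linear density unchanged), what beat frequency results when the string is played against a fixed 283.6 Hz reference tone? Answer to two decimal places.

For a string, f ∝ √T, so the new frequency is 283.6·√0.896 = 268.4480 Hz.
f_beat = |268.4480 − 283.6| = 15.15 Hz.

15.15 Hz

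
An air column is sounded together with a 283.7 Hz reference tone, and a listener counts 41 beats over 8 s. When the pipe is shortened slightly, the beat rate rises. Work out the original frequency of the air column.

288.825 Hz

Beat frequency = 41/8 = 5.125 Hz.
|f − 283.7| = 5.125, so the air column was at either 278.575 Hz or 288.825 Hz.
A shorter pipe has a higher fundamental; the adjustment raises the air column's frequency.
The beat rate rose, so the adjustment moved the air column further from 283.7 Hz — it was already above the reference.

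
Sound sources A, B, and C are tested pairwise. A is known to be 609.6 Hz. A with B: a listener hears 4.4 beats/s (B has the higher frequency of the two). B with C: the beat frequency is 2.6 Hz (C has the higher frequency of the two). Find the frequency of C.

616.6 Hz

B is above A, so f_B = 609.6 + 4.4 = 614 Hz.
C is above B, so f_C = 614 + 2.6 = 616.6 Hz.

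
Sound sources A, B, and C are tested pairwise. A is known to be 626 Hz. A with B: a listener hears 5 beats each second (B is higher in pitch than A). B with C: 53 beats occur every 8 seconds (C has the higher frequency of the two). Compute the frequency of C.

637.625 Hz

B is above A, so f_B = 626 + 5 = 631 Hz.
B–C: Beat frequency = 53/8 = 6.625 Hz.
C is above B, so f_C = 631 + 6.625 = 637.625 Hz.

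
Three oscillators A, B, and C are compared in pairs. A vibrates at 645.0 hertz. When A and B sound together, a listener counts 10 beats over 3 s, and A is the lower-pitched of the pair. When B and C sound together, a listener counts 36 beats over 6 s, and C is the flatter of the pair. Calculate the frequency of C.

642.3333 Hz

A–B: Beat frequency = 10/3 = 3.3333 Hz.
B is above A, so f_B = 645.0 + 3.3333 = 648.3333 Hz.
B–C: Beat frequency = 36/6 = 6 Hz.
C is below B, so f_C = 648.3333 − 6 = 642.3333 Hz.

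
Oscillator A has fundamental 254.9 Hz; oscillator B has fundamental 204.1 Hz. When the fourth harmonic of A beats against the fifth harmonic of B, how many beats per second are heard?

Fourth harmonic of the first: 4·254.9 = 1019.6 Hz.
Fifth harmonic of the second: 5·204.1 = 1020.5 Hz.
f_beat = |1019.6 − 1020.5| = 0.9 Hz.

0.9 Hz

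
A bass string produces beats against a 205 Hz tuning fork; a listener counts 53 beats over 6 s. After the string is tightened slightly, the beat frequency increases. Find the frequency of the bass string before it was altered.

Beat frequency = 53/6 = 8.8333 Hz.
|f − 205| = 8.8333, so the bass string was at either 196.1667 Hz or 213.8333 Hz.
Increasing tension raises a string's frequency; the adjustment raises the bass string's frequency.
The beat rate rose, so the adjustment moved the bass string further from 205 Hz — it was already above the reference.

213.8333 Hz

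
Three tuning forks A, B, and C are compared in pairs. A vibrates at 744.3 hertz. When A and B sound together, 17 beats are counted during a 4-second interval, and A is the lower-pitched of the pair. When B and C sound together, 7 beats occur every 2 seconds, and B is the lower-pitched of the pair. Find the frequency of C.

752.05 Hz

A–B: Beat frequency = 17/4 = 4.25 Hz.
B is above A, so f_B = 744.3 + 4.25 = 748.55 Hz.
B–C: Beat frequency = 7/2 = 3.5 Hz.
C is above B, so f_C = 748.55 + 3.5 = 752.05 Hz.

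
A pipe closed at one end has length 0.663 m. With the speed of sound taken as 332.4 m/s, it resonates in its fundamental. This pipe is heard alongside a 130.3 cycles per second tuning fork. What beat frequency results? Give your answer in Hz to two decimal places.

4.96 Hz

Closed pipe (odd harmonics): f_n = n·v/(4L) = 1·332.4/(4·0.663) = 125.3394 Hz.
f_beat = |125.3394 − 130.3| = 4.96 Hz.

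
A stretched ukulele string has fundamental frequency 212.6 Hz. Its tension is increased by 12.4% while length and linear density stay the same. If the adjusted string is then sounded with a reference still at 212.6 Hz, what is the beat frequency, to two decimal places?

For a string, f ∝ √T, so the new frequency is 212.6·√1.124 = 225.3961 Hz.
f_beat = |225.3961 − 212.6| = 12.80 Hz.

12.80 Hz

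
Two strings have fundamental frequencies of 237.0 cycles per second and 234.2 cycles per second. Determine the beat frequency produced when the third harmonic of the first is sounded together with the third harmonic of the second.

8.4 Hz

Third harmonic of the first: 3·237.0 = 711.0 Hz.
Third harmonic of the second: 3·234.2 = 702.6 Hz.
f_beat = |711.0 − 702.6| = 8.4 Hz.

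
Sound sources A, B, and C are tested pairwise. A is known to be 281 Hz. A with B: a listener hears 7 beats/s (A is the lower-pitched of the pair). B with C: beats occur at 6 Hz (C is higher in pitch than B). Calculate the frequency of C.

294 Hz

B is above A, so f_B = 281 + 7 = 288 Hz.
C is above B, so f_C = 288 + 6 = 294 Hz.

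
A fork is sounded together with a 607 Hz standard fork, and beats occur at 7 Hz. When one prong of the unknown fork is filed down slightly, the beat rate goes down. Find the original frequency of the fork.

600 Hz

|f − 607| = 7, so the fork was at either 600 Hz or 614 Hz.
Filing a prong removes mass and raises the fork's frequency; the adjustment raises the fork's frequency.
The beat rate fell, so the adjustment moved the fork toward 607 Hz — it must have started below the reference.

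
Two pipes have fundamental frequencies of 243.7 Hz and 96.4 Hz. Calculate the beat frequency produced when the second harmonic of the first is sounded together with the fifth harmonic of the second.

5.4 Hz

Second harmonic of the first: 2·243.7 = 487.4 Hz.
Fifth harmonic of the second: 5·96.4 = 482.0 Hz.
f_beat = |487.4 − 482.0| = 5.4 Hz.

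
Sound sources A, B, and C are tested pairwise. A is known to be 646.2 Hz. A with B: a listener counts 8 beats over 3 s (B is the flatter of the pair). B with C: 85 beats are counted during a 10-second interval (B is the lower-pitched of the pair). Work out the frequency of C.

A–B: Beat frequency = 8/3 = 2.6667 Hz.
B is below A, so f_B = 646.2 − 2.6667 = 643.5333 Hz.
B–C: Beat frequency = 85/10 = 8.5 Hz.
C is above B, so f_C = 643.5333 + 8.5 = 652.0333 Hz.

652.0333 Hz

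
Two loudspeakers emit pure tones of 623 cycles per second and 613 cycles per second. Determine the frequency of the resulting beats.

10 Hz

Beats arise from superposition of two nearby frequencies; the beat rate is |f₁ − f₂|.
|623 − 613| = 10 Hz.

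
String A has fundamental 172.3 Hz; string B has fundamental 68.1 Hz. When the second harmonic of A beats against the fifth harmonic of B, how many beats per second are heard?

4.1 Hz

Second harmonic of the first: 2·172.3 = 344.6 Hz.
Fifth harmonic of the second: 5·68.1 = 340.5 Hz.
f_beat = |344.6 − 340.5| = 4.1 Hz.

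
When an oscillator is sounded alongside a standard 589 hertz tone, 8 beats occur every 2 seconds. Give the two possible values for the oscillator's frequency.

Beat frequency = 8/2 = 4 Hz.
|f − 589| = 4, so f = 589 ± 4.

585 Hz or 593 Hz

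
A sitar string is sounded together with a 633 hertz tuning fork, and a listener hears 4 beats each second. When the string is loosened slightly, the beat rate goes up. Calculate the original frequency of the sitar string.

629 Hz

|f − 633| = 4, so the sitar string was at either 629 Hz or 637 Hz.
Reducing tension lowers a string's frequency; the adjustment lowers the sitar string's frequency.
The beat rate rose, so the adjustment moved the sitar string further from 633 Hz — it was already below the reference.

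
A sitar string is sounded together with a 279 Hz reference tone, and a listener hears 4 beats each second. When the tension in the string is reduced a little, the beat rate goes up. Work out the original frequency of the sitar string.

|f − 279| = 4, so the sitar string was at either 275 Hz or 283 Hz.
Lower tension means lower frequency; the adjustment lowers the sitar string's frequency.
The beat rate rose, so the adjustment moved the sitar string further from 279 Hz — it was already below the reference.

275 Hz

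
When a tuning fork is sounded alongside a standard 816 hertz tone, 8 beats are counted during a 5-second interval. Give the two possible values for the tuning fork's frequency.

Beat frequency = 8/5 = 1.6 Hz.
|f − 816| = 1.6, so f = 816 ± 1.6.

814.4 Hz or 817.6 Hz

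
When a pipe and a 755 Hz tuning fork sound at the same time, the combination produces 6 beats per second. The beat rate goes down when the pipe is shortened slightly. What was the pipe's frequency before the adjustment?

|f − 755| = 6, so the pipe was at either 749 Hz or 761 Hz.
A shorter pipe has a higher fundamental; the adjustment raises the pipe's frequency.
The beat rate fell, so the adjustment moved the pipe toward 755 Hz — it must have started below the reference.

749 Hz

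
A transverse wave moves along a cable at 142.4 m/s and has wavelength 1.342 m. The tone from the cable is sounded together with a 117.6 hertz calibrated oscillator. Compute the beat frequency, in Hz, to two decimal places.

Source frequency f = v/λ = 142.4/1.342 = 106.1103 Hz.
f_beat = |106.1103 − 117.6| = 11.49 Hz.

11.49 Hz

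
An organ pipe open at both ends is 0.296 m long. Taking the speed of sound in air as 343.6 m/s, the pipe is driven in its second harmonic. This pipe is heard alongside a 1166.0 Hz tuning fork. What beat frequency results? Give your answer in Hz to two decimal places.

5.19 Hz

Open pipe: f_n = n·v/(2L) = 2·343.6/(2·0.296) = 1160.8108 Hz.
f_beat = |1160.8108 − 1166.0| = 5.19 Hz.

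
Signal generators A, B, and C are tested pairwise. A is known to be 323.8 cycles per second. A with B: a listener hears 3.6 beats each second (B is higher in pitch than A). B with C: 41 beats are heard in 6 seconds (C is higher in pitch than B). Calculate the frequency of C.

B is above A, so f_B = 323.8 + 3.6 = 327.4 Hz.
B–C: Beat frequency = 41/6 = 6.8333 Hz.
C is above B, so f_C = 327.4 + 6.8333 = 334.2333 Hz.

334.2333 Hz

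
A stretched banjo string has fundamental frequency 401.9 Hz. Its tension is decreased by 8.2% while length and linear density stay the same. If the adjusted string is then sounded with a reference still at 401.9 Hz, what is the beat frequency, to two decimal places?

For a string, f ∝ √T, so the new frequency is 401.9·√0.918 = 385.0697 Hz.
f_beat = |385.0697 − 401.9| = 16.83 Hz.

16.83 Hz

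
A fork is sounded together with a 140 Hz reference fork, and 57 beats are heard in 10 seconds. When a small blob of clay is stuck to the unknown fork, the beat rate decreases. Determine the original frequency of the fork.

Beat frequency = 57/10 = 5.7 Hz.
|f − 140| = 5.7, so the fork was at either 134.3 Hz or 145.7 Hz.
Adding mass to a fork lowers its frequency; the adjustment lowers the fork's frequency.
The beat rate fell, so the adjustment moved the fork toward 140 Hz — it must have started above the reference.

145.7 Hz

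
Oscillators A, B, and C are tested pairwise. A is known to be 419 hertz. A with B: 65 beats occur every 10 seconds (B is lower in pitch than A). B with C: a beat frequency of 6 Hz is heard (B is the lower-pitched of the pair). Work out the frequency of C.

A–B: Beat frequency = 65/10 = 6.5 Hz.
B is below A, so f_B = 419 − 6.5 = 412.5 Hz.
C is above B, so f_C = 412.5 + 6 = 418.5 Hz.

418.5 Hz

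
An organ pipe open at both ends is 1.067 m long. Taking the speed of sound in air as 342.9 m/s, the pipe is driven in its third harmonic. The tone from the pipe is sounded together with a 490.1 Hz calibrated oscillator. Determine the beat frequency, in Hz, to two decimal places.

8.05 Hz

Open pipe: f_n = n·v/(2L) = 3·342.9/(2·1.067) = 482.0525 Hz.
f_beat = |482.0525 − 490.1| = 8.05 Hz.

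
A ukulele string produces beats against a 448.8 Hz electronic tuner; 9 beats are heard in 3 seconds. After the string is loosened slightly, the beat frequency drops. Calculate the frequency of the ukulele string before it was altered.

451.8 Hz

Beat frequency = 9/3 = 3 Hz.
|f − 448.8| = 3, so the ukulele string was at either 445.8 Hz or 451.8 Hz.
Reducing tension lowers a string's frequency; the adjustment lowers the ukulele string's frequency.
The beat rate fell, so the adjustment moved the ukulele string toward 448.8 Hz — it must have started above the reference.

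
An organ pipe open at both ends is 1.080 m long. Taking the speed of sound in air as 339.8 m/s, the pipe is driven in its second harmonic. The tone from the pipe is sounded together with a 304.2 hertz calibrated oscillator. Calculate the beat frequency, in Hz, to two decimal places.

Open pipe: f_n = n·v/(2L) = 2·339.8/(2·1.080) = 314.6296 Hz.
f_beat = |314.6296 − 304.2| = 10.43 Hz.

10.43 Hz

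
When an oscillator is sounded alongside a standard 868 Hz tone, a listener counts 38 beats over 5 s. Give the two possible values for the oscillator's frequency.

Beat frequency = 38/5 = 7.6 Hz.
|f − 868| = 7.6, so f = 868 ± 7.6.

860.4 Hz or 875.6 Hz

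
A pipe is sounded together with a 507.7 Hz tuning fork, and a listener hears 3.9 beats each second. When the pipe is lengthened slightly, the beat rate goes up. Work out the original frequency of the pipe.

503.8 Hz

|f − 507.7| = 3.9, so the pipe was at either 503.8 Hz or 511.6 Hz.
A longer pipe has a lower fundamental; the adjustment lowers the pipe's frequency.
The beat rate rose, so the adjustment moved the pipe further from 507.7 Hz — it was already below the reference.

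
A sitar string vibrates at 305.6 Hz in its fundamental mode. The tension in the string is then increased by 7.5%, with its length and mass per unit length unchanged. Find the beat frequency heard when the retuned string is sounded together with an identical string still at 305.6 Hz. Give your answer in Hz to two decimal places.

11.25 Hz

For a string, f ∝ √T, so the new frequency is 305.6·√1.075 = 316.8528 Hz.
f_beat = |316.8528 − 305.6| = 11.25 Hz.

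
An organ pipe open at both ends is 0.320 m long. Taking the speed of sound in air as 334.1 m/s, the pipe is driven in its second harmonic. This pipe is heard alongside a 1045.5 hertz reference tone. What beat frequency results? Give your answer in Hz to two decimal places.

1.44 Hz

Open pipe: f_n = n·v/(2L) = 2·334.1/(2·0.320) = 1044.0625 Hz.
f_beat = |1044.0625 − 1045.5| = 1.44 Hz.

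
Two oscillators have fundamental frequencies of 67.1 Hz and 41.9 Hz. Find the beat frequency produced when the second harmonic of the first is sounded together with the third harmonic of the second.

8.5 Hz

Second harmonic of the first: 2·67.1 = 134.2 Hz.
Third harmonic of the second: 3·41.9 = 125.7 Hz.
f_beat = |134.2 − 125.7| = 8.5 Hz.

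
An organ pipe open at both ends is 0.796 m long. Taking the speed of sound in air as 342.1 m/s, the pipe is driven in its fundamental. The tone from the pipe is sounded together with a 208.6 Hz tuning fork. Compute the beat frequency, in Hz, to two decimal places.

Open pipe: f_n = n·v/(2L) = 1·342.1/(2·0.796) = 214.8869 Hz.
f_beat = |214.8869 − 208.6| = 6.29 Hz.

6.29 Hz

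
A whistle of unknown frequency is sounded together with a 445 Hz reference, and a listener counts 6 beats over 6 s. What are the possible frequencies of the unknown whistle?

Beat frequency = 6/6 = 1 Hz.
|f − 445| = 1, so f = 445 ± 1.

444 Hz or 446 Hz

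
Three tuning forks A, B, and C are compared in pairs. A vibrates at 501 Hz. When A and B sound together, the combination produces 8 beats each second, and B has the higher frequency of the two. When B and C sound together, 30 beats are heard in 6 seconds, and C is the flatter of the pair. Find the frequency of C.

504 Hz

B is above A, so f_B = 501 + 8 = 509 Hz.
B–C: Beat frequency = 30/6 = 5 Hz.
C is below B, so f_C = 509 − 5 = 504 Hz.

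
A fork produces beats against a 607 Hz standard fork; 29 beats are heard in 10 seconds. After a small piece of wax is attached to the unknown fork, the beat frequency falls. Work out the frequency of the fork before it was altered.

Beat frequency = 29/10 = 2.9 Hz.
|f − 607| = 2.9, so the fork was at either 604.1 Hz or 609.9 Hz.
Loading a fork with wax lowers its frequency; the adjustment lowers the fork's frequency.
The beat rate fell, so the adjustment moved the fork toward 607 Hz — it must have started above the reference.

609.9 Hz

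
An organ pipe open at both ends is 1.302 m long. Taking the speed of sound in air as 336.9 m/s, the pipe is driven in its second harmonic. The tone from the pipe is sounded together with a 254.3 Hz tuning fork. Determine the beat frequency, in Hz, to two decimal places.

4.46 Hz

Open pipe: f_n = n·v/(2L) = 2·336.9/(2·1.302) = 258.7558 Hz.
f_beat = |258.7558 − 254.3| = 4.46 Hz.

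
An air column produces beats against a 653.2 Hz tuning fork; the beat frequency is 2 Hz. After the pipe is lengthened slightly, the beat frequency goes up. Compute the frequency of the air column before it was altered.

|f − 653.2| = 2, so the air column was at either 651.2 Hz or 655.2 Hz.
A longer pipe has a lower fundamental; the adjustment lowers the air column's frequency.
The beat rate rose, so the adjustment moved the air column further from 653.2 Hz — it was already below the reference.

651.2 Hz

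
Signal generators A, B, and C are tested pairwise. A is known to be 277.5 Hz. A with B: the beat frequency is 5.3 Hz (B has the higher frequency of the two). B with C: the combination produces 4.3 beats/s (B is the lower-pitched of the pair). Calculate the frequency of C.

287.1 Hz

B is above A, so f_B = 277.5 + 5.3 = 282.8 Hz.
C is above B, so f_C = 282.8 + 4.3 = 287.1 Hz.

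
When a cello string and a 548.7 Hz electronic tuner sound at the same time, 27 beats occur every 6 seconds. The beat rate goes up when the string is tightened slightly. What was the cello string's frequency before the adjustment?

Beat frequency = 27/6 = 4.5 Hz.
|f − 548.7| = 4.5, so the cello string was at either 544.2 Hz or 553.2 Hz.
Increasing tension raises a string's frequency; the adjustment raises the cello string's frequency.
The beat rate rose, so the adjustment moved the cello string further from 548.7 Hz — it was already above the reference.

553.2 Hz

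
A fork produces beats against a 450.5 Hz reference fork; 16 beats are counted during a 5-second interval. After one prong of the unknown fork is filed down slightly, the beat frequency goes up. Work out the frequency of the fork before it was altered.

Beat frequency = 16/5 = 3.2 Hz.
|f − 450.5| = 3.2, so the fork was at either 447.3 Hz or 453.7 Hz.
Filing a prong removes mass and raises the fork's frequency; the adjustment raises the fork's frequency.
The beat rate rose, so the adjustment moved the fork further from 450.5 Hz — it was already above the reference.

453.7 Hz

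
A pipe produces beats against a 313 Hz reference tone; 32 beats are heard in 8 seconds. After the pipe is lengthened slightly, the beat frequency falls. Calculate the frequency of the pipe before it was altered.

Beat frequency = 32/8 = 4 Hz.
|f − 313| = 4, so the pipe was at either 309 Hz or 317 Hz.
A longer pipe has a lower fundamental; the adjustment lowers the pipe's frequency.
The beat rate fell, so the adjustment moved the pipe toward 313 Hz — it must have started above the reference.

317 Hz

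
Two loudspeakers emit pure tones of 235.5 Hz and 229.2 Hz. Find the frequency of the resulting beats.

The beat frequency equals the magnitude of the frequency difference.
|235.5 − 229.2| = 6.3 Hz.

6.3 Hz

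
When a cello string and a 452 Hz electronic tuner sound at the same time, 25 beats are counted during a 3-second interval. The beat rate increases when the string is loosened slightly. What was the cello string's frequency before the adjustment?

443.6667 Hz

Beat frequency = 25/3 = 8.3333 Hz.
|f − 452| = 8.3333, so the cello string was at either 443.6667 Hz or 460.3333 Hz.
Reducing tension lowers a string's frequency; the adjustment lowers the cello string's frequency.
The beat rate rose, so the adjustment moved the cello string further from 452 Hz — it was already below the reference.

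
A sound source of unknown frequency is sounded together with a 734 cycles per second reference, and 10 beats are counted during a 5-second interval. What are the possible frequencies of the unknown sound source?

732 Hz or 736 Hz

Beat frequency = 10/5 = 2 Hz.
|f − 734| = 2, so f = 734 ± 2.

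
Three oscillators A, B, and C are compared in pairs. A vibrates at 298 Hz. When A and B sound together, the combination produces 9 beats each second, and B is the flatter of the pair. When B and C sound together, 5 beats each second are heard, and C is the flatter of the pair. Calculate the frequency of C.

284 Hz

B is below A, so f_B = 298 − 9 = 289 Hz.
C is below B, so f_C = 289 − 5 = 284 Hz.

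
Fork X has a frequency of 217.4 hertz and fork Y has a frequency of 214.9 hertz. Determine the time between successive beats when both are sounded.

f_beat = |217.4 − 214.9| = 2.5 Hz.
Beat period T = 1 / f_beat = 1 / 2.5 s.

0.400 s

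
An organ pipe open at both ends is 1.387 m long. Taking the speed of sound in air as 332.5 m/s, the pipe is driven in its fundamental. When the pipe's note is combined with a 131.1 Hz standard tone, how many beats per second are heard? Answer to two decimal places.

11.24 Hz

Open pipe: f_n = n·v/(2L) = 1·332.5/(2·1.387) = 119.8630 Hz.
f_beat = |119.8630 − 131.1| = 11.24 Hz.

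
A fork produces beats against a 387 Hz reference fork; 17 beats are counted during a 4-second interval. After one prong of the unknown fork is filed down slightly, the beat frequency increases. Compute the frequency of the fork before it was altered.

391.25 Hz

Beat frequency = 17/4 = 4.25 Hz.
|f − 387| = 4.25, so the fork was at either 382.75 Hz or 391.25 Hz.
Filing a prong removes mass and raises the fork's frequency; the adjustment raises the fork's frequency.
The beat rate rose, so the adjustment moved the fork further from 387 Hz — it was already above the reference.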